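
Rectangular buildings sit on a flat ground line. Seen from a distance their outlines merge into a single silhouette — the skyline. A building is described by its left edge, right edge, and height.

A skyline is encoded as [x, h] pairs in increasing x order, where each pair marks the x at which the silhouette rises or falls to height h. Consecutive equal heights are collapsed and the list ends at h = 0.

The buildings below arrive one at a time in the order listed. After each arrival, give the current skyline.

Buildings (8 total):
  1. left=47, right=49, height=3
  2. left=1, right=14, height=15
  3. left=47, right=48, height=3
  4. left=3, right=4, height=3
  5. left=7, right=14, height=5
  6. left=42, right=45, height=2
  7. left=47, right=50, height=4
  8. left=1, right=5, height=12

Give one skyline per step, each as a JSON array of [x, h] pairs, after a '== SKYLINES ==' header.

== SKYLINES ==
[[47,3],[49,0]]
[[1,15],[14,0],[47,3],[49,0]]
[[1,15],[14,0],[47,3],[49,0]]
[[1,15],[14,0],[47,3],[49,0]]
[[1,15],[14,0],[47,3],[49,0]]
[[1,15],[14,0],[42,2],[45,0],[47,3],[49,0]]
[[1,15],[14,0],[42,2],[45,0],[47,4],[50,0]]
[[1,15],[14,0],[42,2],[45,0],[47,4],[50,0]]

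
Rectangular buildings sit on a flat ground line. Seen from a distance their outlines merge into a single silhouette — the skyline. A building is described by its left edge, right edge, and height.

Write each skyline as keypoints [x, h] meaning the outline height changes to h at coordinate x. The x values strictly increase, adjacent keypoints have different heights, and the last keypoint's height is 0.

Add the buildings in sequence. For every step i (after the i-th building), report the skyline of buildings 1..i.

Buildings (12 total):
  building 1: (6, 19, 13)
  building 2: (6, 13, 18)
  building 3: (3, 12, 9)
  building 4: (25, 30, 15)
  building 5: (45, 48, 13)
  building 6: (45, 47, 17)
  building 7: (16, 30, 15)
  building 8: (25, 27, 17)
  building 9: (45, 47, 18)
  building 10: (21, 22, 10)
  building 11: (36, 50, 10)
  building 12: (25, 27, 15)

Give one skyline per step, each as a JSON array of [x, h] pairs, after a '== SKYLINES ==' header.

== SKYLINES ==
[[6,13],[19,0]]
[[6,18],[13,13],[19,0]]
[[3,9],[6,18],[13,13],[19,0]]
[[3,9],[6,18],[13,13],[19,0],[25,15],[30,0]]
[[3,9],[6,18],[13,13],[19,0],[25,15],[30,0],[45,13],[48,0]]
[[3,9],[6,18],[13,13],[19,0],[25,15],[30,0],[45,17],[47,13],[48,0]]
[[3,9],[6,18],[13,13],[16,15],[30,0],[45,17],[47,13],[48,0]]
[[3,9],[6,18],[13,13],[16,15],[25,17],[27,15],[30,0],[45,17],[47,13],[48,0]]
[[3,9],[6,18],[13,13],[16,15],[25,17],[27,15],[30,0],[45,18],[47,13],[48,0]]
[[3,9],[6,18],[13,13],[16,15],[25,17],[27,15],[30,0],[45,18],[47,13],[48,0]]
[[3,9],[6,18],[13,13],[16,15],[25,17],[27,15],[30,0],[36,10],[45,18],[47,13],[48,10],[50,0]]
[[3,9],[6,18],[13,13],[16,15],[25,17],[27,15],[30,0],[36,10],[45,18],[47,13],[48,10],[50,0]]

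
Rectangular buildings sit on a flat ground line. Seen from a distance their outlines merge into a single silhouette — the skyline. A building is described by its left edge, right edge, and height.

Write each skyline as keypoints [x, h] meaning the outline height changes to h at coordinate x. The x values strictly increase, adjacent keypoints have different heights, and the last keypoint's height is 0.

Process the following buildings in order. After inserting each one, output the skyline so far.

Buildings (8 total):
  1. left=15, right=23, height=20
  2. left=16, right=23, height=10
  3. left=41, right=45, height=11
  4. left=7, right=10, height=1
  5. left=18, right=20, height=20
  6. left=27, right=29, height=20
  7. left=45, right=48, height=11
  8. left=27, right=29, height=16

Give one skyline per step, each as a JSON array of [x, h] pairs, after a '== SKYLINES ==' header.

== SKYLINES ==
[[15,20],[23,0]]
[[15,20],[23,0]]
[[15,20],[23,0],[41,11],[45,0]]
[[7,1],[10,0],[15,20],[23,0],[41,11],[45,0]]
[[7,1],[10,0],[15,20],[23,0],[41,11],[45,0]]
[[7,1],[10,0],[15,20],[23,0],[27,20],[29,0],[41,11],[45,0]]
[[7,1],[10,0],[15,20],[23,0],[27,20],[29,0],[41,11],[48,0]]
[[7,1],[10,0],[15,20],[23,0],[27,20],[29,0],[41,11],[48,0]]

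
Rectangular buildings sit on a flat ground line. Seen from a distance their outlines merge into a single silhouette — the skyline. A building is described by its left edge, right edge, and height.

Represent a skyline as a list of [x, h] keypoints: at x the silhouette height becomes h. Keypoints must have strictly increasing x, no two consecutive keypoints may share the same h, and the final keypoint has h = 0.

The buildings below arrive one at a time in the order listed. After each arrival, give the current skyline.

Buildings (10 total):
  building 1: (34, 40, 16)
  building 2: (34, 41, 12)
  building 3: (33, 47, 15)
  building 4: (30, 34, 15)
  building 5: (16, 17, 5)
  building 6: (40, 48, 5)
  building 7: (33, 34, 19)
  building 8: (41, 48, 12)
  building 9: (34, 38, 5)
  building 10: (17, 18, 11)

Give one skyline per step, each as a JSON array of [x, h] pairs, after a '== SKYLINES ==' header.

== SKYLINES ==
[[34,16],[40,0]]
[[34,16],[40,12],[41,0]]
[[33,15],[34,16],[40,15],[47,0]]
[[30,15],[34,16],[40,15],[47,0]]
[[16,5],[17,0],[30,15],[34,16],[40,15],[47,0]]
[[16,5],[17,0],[30,15],[34,16],[40,15],[47,5],[48,0]]
[[16,5],[17,0],[30,15],[33,19],[34,16],[40,15],[47,5],[48,0]]
[[16,5],[17,0],[30,15],[33,19],[34,16],[40,15],[47,12],[48,0]]
[[16,5],[17,0],[30,15],[33,19],[34,16],[40,15],[47,12],[48,0]]
[[16,5],[17,11],[18,0],[30,15],[33,19],[34,16],[40,15],[47,12],[48,0]]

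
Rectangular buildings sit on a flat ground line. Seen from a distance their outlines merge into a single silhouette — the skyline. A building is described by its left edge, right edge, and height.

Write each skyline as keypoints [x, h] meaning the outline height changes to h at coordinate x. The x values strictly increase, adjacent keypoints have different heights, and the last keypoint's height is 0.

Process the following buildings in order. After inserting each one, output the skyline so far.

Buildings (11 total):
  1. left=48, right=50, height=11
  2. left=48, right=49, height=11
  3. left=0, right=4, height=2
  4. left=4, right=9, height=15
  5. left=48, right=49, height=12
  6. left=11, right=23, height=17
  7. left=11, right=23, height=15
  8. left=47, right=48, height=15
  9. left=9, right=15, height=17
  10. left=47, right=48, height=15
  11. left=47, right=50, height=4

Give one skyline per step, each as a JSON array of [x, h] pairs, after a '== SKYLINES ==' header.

== SKYLINES ==
[[48,11],[50,0]]
[[48,11],[50,0]]
[[0,2],[4,0],[48,11],[50,0]]
[[0,2],[4,15],[9,0],[48,11],[50,0]]
[[0,2],[4,15],[9,0],[48,12],[49,11],[50,0]]
[[0,2],[4,15],[9,0],[11,17],[23,0],[48,12],[49,11],[50,0]]
[[0,2],[4,15],[9,0],[11,17],[23,0],[48,12],[49,11],[50,0]]
[[0,2],[4,15],[9,0],[11,17],[23,0],[47,15],[48,12],[49,11],[50,0]]
[[0,2],[4,15],[9,17],[23,0],[47,15],[48,12],[49,11],[50,0]]
[[0,2],[4,15],[9,17],[23,0],[47,15],[48,12],[49,11],[50,0]]
[[0,2],[4,15],[9,17],[23,0],[47,15],[48,12],[49,11],[50,0]]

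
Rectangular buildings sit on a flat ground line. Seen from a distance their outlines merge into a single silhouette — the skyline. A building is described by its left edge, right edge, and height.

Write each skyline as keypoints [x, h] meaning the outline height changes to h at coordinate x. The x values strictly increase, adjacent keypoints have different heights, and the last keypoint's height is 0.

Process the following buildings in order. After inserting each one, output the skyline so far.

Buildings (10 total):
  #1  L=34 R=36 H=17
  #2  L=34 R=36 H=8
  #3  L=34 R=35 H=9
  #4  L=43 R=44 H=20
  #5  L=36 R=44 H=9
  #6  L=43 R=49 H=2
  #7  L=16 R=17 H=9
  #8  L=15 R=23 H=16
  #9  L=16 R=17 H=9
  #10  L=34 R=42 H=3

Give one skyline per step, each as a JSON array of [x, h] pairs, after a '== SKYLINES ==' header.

== SKYLINES ==
[[34,17],[36,0]]
[[34,17],[36,0]]
[[34,17],[36,0]]
[[34,17],[36,0],[43,20],[44,0]]
[[34,17],[36,9],[43,20],[44,0]]
[[34,17],[36,9],[43,20],[44,2],[49,0]]
[[16,9],[17,0],[34,17],[36,9],[43,20],[44,2],[49,0]]
[[15,16],[23,0],[34,17],[36,9],[43,20],[44,2],[49,0]]
[[15,16],[23,0],[34,17],[36,9],[43,20],[44,2],[49,0]]
[[15,16],[23,0],[34,17],[36,9],[43,20],[44,2],[49,0]]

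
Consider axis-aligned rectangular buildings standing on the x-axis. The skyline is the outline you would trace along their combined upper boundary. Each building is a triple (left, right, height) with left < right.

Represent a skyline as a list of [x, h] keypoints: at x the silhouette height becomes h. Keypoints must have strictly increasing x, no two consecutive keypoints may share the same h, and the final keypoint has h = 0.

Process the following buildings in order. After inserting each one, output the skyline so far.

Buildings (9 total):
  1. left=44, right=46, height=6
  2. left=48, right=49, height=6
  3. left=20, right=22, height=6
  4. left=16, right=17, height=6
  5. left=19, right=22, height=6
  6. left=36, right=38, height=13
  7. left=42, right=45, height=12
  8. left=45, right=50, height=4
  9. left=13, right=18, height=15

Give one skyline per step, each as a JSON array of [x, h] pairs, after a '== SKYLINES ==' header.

== SKYLINES ==
[[44,6],[46,0]]
[[44,6],[46,0],[48,6],[49,0]]
[[20,6],[22,0],[44,6],[46,0],[48,6],[49,0]]
[[16,6],[17,0],[20,6],[22,0],[44,6],[46,0],[48,6],[49,0]]
[[16,6],[17,0],[19,6],[22,0],[44,6],[46,0],[48,6],[49,0]]
[[16,6],[17,0],[19,6],[22,0],[36,13],[38,0],[44,6],[46,0],[48,6],[49,0]]
[[16,6],[17,0],[19,6],[22,0],[36,13],[38,0],[42,12],[45,6],[46,0],[48,6],[49,0]]
[[16,6],[17,0],[19,6],[22,0],[36,13],[38,0],[42,12],[45,6],[46,4],[48,6],[49,4],[50,0]]
[[13,15],[18,0],[19,6],[22,0],[36,13],[38,0],[42,12],[45,6],[46,4],[48,6],[49,4],[50,0]]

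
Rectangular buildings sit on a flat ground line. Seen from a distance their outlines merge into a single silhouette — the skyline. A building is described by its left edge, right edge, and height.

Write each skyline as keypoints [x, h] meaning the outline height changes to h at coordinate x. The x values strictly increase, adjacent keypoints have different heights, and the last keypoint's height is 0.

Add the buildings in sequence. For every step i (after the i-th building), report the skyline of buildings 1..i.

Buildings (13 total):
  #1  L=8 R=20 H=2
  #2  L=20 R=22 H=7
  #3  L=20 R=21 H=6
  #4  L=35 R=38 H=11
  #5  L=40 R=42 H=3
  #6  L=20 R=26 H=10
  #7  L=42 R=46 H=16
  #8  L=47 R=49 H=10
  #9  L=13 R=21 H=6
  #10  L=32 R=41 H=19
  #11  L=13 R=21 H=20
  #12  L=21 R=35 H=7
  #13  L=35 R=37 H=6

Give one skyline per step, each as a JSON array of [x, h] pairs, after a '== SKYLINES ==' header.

== SKYLINES ==
[[8,2],[20,0]]
[[8,2],[20,7],[22,0]]
[[8,2],[20,7],[22,0]]
[[8,2],[20,7],[22,0],[35,11],[38,0]]
[[8,2],[20,7],[22,0],[35,11],[38,0],[40,3],[42,0]]
[[8,2],[20,10],[26,0],[35,11],[38,0],[40,3],[42,0]]
[[8,2],[20,10],[26,0],[35,11],[38,0],[40,3],[42,16],[46,0]]
[[8,2],[20,10],[26,0],[35,11],[38,0],[40,3],[42,16],[46,0],[47,10],[49,0]]
[[8,2],[13,6],[20,10],[26,0],[35,11],[38,0],[40,3],[42,16],[46,0],[47,10],[49,0]]
[[8,2],[13,6],[20,10],[26,0],[32,19],[41,3],[42,16],[46,0],[47,10],[49,0]]
[[8,2],[13,20],[21,10],[26,0],[32,19],[41,3],[42,16],[46,0],[47,10],[49,0]]
[[8,2],[13,20],[21,10],[26,7],[32,19],[41,3],[42,16],[46,0],[47,10],[49,0]]
[[8,2],[13,20],[21,10],[26,7],[32,19],[41,3],[42,16],[46,0],[47,10],[49,0]]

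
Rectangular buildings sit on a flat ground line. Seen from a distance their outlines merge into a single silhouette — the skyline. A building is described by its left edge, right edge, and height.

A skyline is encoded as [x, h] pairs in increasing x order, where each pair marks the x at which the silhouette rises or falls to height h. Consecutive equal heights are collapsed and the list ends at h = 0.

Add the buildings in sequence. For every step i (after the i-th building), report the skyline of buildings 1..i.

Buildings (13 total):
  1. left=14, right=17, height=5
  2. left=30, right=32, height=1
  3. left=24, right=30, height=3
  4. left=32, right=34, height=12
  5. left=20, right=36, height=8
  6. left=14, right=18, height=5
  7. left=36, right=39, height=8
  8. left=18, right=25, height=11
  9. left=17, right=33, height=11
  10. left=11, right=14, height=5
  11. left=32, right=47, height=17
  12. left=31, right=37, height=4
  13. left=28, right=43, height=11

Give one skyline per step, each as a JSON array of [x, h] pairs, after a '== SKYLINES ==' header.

== SKYLINES ==
[[14,5],[17,0]]
[[14,5],[17,0],[30,1],[32,0]]
[[14,5],[17,0],[24,3],[30,1],[32,0]]
[[14,5],[17,0],[24,3],[30,1],[32,12],[34,0]]
[[14,5],[17,0],[20,8],[32,12],[34,8],[36,0]]
[[14,5],[18,0],[20,8],[32,12],[34,8],[36,0]]
[[14,5],[18,0],[20,8],[32,12],[34,8],[39,0]]
[[14,5],[18,11],[25,8],[32,12],[34,8],[39,0]]
[[14,5],[17,11],[32,12],[34,8],[39,0]]
[[11,5],[17,11],[32,12],[34,8],[39,0]]
[[11,5],[17,11],[32,17],[47,0]]
[[11,5],[17,11],[32,17],[47,0]]
[[11,5],[17,11],[32,17],[47,0]]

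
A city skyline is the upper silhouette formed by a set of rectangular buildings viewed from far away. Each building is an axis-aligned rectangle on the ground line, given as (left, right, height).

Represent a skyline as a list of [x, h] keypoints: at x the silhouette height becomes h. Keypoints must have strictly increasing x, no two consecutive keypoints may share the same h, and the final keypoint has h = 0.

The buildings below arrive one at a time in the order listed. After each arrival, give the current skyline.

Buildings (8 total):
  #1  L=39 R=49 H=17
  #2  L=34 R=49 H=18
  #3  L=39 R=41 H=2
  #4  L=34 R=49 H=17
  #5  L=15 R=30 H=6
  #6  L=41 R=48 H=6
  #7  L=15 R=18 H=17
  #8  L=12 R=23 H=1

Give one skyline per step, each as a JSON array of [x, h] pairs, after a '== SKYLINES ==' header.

== SKYLINES ==
[[39,17],[49,0]]
[[34,18],[49,0]]
[[34,18],[49,0]]
[[34,18],[49,0]]
[[15,6],[30,0],[34,18],[49,0]]
[[15,6],[30,0],[34,18],[49,0]]
[[15,17],[18,6],[30,0],[34,18],[49,0]]
[[12,1],[15,17],[18,6],[30,0],[34,18],[49,0]]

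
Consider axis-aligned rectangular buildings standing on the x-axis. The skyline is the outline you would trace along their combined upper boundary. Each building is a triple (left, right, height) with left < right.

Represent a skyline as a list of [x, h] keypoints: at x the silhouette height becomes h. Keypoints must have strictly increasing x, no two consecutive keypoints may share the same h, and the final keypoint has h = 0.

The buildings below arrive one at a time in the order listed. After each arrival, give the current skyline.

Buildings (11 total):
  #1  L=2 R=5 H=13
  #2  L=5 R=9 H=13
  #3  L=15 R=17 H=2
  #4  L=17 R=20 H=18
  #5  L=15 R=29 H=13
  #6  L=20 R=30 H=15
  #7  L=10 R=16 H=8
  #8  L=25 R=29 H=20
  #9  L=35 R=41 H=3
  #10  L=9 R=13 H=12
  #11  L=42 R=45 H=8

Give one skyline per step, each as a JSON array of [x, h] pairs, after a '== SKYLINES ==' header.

== SKYLINES ==
[[2,13],[5,0]]
[[2,13],[9,0]]
[[2,13],[9,0],[15,2],[17,0]]
[[2,13],[9,0],[15,2],[17,18],[20,0]]
[[2,13],[9,0],[15,13],[17,18],[20,13],[29,0]]
[[2,13],[9,0],[15,13],[17,18],[20,15],[30,0]]
[[2,13],[9,0],[10,8],[15,13],[17,18],[20,15],[30,0]]
[[2,13],[9,0],[10,8],[15,13],[17,18],[20,15],[25,20],[29,15],[30,0]]
[[2,13],[9,0],[10,8],[15,13],[17,18],[20,15],[25,20],[29,15],[30,0],[35,3],[41,0]]
[[2,13],[9,12],[13,8],[15,13],[17,18],[20,15],[25,20],[29,15],[30,0],[35,3],[41,0]]
[[2,13],[9,12],[13,8],[15,13],[17,18],[20,15],[25,20],[29,15],[30,0],[35,3],[41,0],[42,8],[45,0]]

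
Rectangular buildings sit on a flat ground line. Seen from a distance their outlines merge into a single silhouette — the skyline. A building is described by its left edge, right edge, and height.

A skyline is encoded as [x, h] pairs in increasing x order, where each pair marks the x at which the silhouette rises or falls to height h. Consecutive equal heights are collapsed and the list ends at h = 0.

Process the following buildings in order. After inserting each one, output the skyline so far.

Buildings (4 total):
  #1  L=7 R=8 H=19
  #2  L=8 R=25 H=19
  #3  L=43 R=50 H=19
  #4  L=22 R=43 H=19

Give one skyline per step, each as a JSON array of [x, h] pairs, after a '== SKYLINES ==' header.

== SKYLINES ==
[[7,19],[8,0]]
[[7,19],[25,0]]
[[7,19],[25,0],[43,19],[50,0]]
[[7,19],[50,0]]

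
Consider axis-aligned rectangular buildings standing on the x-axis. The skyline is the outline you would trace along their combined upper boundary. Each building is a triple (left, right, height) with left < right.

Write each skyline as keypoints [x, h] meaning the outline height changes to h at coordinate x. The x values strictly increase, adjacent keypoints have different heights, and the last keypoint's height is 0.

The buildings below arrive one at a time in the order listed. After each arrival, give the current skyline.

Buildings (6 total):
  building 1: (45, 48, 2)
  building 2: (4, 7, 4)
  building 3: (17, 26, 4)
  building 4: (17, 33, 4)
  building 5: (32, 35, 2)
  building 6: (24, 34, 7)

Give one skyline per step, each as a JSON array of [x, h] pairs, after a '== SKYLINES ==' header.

== SKYLINES ==
[[45,2],[48,0]]
[[4,4],[7,0],[45,2],[48,0]]
[[4,4],[7,0],[17,4],[26,0],[45,2],[48,0]]
[[4,4],[7,0],[17,4],[33,0],[45,2],[48,0]]
[[4,4],[7,0],[17,4],[33,2],[35,0],[45,2],[48,0]]
[[4,4],[7,0],[17,4],[24,7],[34,2],[35,0],[45,2],[48,0]]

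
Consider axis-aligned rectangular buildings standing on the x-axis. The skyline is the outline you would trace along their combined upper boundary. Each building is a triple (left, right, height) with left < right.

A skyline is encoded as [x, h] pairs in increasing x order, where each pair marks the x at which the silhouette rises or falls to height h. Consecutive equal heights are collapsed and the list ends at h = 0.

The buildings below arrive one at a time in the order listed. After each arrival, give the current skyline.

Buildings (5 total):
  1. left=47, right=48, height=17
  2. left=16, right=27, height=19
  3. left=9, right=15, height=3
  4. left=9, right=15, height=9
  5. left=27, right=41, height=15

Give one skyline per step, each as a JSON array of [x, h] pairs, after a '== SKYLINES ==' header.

== SKYLINES ==
[[47,17],[48,0]]
[[16,19],[27,0],[47,17],[48,0]]
[[9,3],[15,0],[16,19],[27,0],[47,17],[48,0]]
[[9,9],[15,0],[16,19],[27,0],[47,17],[48,0]]
[[9,9],[15,0],[16,19],[27,15],[41,0],[47,17],[48,0]]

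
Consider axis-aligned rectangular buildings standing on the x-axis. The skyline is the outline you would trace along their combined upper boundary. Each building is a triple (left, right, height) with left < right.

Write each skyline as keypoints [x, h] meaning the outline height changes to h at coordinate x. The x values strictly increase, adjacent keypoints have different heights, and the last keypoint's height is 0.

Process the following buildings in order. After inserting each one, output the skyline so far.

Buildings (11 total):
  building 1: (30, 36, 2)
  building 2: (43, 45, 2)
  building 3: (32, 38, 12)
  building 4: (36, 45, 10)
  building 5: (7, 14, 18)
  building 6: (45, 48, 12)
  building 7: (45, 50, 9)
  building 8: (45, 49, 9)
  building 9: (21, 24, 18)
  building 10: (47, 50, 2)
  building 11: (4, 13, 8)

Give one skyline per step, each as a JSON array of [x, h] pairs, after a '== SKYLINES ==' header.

== SKYLINES ==
[[30,2],[36,0]]
[[30,2],[36,0],[43,2],[45,0]]
[[30,2],[32,12],[38,0],[43,2],[45,0]]
[[30,2],[32,12],[38,10],[45,0]]
[[7,18],[14,0],[30,2],[32,12],[38,10],[45,0]]
[[7,18],[14,0],[30,2],[32,12],[38,10],[45,12],[48,0]]
[[7,18],[14,0],[30,2],[32,12],[38,10],[45,12],[48,9],[50,0]]
[[7,18],[14,0],[30,2],[32,12],[38,10],[45,12],[48,9],[50,0]]
[[7,18],[14,0],[21,18],[24,0],[30,2],[32,12],[38,10],[45,12],[48,9],[50,0]]
[[7,18],[14,0],[21,18],[24,0],[30,2],[32,12],[38,10],[45,12],[48,9],[50,0]]
[[4,8],[7,18],[14,0],[21,18],[24,0],[30,2],[32,12],[38,10],[45,12],[48,9],[50,0]]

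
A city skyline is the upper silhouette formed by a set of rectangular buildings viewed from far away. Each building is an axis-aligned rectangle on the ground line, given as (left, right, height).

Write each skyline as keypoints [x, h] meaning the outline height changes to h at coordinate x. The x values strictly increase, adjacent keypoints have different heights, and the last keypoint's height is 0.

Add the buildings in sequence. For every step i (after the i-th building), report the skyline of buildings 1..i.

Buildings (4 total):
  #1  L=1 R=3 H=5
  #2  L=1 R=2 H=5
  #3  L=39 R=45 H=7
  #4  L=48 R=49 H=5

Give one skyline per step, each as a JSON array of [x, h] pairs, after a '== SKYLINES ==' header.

== SKYLINES ==
[[1,5],[3,0]]
[[1,5],[3,0]]
[[1,5],[3,0],[39,7],[45,0]]
[[1,5],[3,0],[39,7],[45,0],[48,5],[49,0]]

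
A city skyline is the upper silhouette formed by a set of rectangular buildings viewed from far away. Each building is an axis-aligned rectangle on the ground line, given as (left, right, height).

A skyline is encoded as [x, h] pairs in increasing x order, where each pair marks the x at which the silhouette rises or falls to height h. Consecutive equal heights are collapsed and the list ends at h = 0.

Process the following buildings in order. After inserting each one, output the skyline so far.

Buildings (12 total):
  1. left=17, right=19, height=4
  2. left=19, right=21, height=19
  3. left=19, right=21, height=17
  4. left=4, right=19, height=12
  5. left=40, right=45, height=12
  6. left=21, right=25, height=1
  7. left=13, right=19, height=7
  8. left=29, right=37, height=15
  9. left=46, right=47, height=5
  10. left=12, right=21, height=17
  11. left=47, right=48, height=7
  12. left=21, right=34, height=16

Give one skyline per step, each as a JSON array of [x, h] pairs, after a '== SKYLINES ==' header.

== SKYLINES ==
[[17,4],[19,0]]
[[17,4],[19,19],[21,0]]
[[17,4],[19,19],[21,0]]
[[4,12],[19,19],[21,0]]
[[4,12],[19,19],[21,0],[40,12],[45,0]]
[[4,12],[19,19],[21,1],[25,0],[40,12],[45,0]]
[[4,12],[19,19],[21,1],[25,0],[40,12],[45,0]]
[[4,12],[19,19],[21,1],[25,0],[29,15],[37,0],[40,12],[45,0]]
[[4,12],[19,19],[21,1],[25,0],[29,15],[37,0],[40,12],[45,0],[46,5],[47,0]]
[[4,12],[12,17],[19,19],[21,1],[25,0],[29,15],[37,0],[40,12],[45,0],[46,5],[47,0]]
[[4,12],[12,17],[19,19],[21,1],[25,0],[29,15],[37,0],[40,12],[45,0],[46,5],[47,7],[48,0]]
[[4,12],[12,17],[19,19],[21,16],[34,15],[37,0],[40,12],[45,0],[46,5],[47,7],[48,0]]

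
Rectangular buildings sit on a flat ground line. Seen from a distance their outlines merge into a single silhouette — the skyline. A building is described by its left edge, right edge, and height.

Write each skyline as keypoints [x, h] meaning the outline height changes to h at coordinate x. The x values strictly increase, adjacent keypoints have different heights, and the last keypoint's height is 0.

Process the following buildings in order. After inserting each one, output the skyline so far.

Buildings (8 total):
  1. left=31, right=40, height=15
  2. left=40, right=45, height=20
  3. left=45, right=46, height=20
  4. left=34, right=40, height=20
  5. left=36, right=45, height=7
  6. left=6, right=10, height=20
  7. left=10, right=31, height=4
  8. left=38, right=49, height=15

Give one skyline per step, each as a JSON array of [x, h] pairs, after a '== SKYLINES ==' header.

== SKYLINES ==
[[31,15],[40,0]]
[[31,15],[40,20],[45,0]]
[[31,15],[40,20],[46,0]]
[[31,15],[34,20],[46,0]]
[[31,15],[34,20],[46,0]]
[[6,20],[10,0],[31,15],[34,20],[46,0]]
[[6,20],[10,4],[31,15],[34,20],[46,0]]
[[6,20],[10,4],[31,15],[34,20],[46,15],[49,0]]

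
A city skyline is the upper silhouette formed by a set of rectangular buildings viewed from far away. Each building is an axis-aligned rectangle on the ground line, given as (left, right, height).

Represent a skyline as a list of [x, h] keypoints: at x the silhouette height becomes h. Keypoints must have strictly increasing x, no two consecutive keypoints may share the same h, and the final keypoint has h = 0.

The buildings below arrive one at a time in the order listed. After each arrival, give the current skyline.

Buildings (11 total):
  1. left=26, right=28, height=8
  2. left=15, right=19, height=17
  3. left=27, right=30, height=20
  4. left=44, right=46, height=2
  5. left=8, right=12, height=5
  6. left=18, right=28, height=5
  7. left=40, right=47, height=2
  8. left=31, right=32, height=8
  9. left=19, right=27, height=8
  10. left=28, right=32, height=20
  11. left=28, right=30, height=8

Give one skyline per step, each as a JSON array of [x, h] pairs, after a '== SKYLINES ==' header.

== SKYLINES ==
[[26,8],[28,0]]
[[15,17],[19,0],[26,8],[28,0]]
[[15,17],[19,0],[26,8],[27,20],[30,0]]
[[15,17],[19,0],[26,8],[27,20],[30,0],[44,2],[46,0]]
[[8,5],[12,0],[15,17],[19,0],[26,8],[27,20],[30,0],[44,2],[46,0]]
[[8,5],[12,0],[15,17],[19,5],[26,8],[27,20],[30,0],[44,2],[46,0]]
[[8,5],[12,0],[15,17],[19,5],[26,8],[27,20],[30,0],[40,2],[47,0]]
[[8,5],[12,0],[15,17],[19,5],[26,8],[27,20],[30,0],[31,8],[32,0],[40,2],[47,0]]
[[8,5],[12,0],[15,17],[19,8],[27,20],[30,0],[31,8],[32,0],[40,2],[47,0]]
[[8,5],[12,0],[15,17],[19,8],[27,20],[32,0],[40,2],[47,0]]
[[8,5],[12,0],[15,17],[19,8],[27,20],[32,0],[40,2],[47,0]]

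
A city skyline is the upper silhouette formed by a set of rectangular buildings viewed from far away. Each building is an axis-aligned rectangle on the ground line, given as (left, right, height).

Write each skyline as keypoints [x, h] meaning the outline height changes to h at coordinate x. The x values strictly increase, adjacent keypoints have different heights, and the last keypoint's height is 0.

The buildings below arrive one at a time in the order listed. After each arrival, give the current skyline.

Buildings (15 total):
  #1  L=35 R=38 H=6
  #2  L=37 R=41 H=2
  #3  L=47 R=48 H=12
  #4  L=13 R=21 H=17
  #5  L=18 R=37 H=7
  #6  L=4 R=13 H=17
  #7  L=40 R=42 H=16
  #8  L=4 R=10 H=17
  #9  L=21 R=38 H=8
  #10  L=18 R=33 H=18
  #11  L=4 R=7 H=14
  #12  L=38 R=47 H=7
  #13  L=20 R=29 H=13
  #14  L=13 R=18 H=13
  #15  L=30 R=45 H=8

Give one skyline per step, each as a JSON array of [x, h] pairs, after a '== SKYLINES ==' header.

== SKYLINES ==
[[35,6],[38,0]]
[[35,6],[38,2],[41,0]]
[[35,6],[38,2],[41,0],[47,12],[48,0]]
[[13,17],[21,0],[35,6],[38,2],[41,0],[47,12],[48,0]]
[[13,17],[21,7],[37,6],[38,2],[41,0],[47,12],[48,0]]
[[4,17],[21,7],[37,6],[38,2],[41,0],[47,12],[48,0]]
[[4,17],[21,7],[37,6],[38,2],[40,16],[42,0],[47,12],[48,0]]
[[4,17],[21,7],[37,6],[38,2],[40,16],[42,0],[47,12],[48,0]]
[[4,17],[21,8],[38,2],[40,16],[42,0],[47,12],[48,0]]
[[4,17],[18,18],[33,8],[38,2],[40,16],[42,0],[47,12],[48,0]]
[[4,17],[18,18],[33,8],[38,2],[40,16],[42,0],[47,12],[48,0]]
[[4,17],[18,18],[33,8],[38,7],[40,16],[42,7],[47,12],[48,0]]
[[4,17],[18,18],[33,8],[38,7],[40,16],[42,7],[47,12],[48,0]]
[[4,17],[18,18],[33,8],[38,7],[40,16],[42,7],[47,12],[48,0]]
[[4,17],[18,18],[33,8],[40,16],[42,8],[45,7],[47,12],[48,0]]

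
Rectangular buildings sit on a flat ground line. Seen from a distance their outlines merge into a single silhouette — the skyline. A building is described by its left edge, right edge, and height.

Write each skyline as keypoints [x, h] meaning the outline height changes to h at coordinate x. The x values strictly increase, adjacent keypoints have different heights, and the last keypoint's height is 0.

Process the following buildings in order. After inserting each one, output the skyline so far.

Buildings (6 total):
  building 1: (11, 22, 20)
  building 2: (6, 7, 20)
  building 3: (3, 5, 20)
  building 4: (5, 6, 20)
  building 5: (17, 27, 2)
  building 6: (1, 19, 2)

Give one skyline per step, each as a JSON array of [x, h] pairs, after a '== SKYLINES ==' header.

== SKYLINES ==
[[11,20],[22,0]]
[[6,20],[7,0],[11,20],[22,0]]
[[3,20],[5,0],[6,20],[7,0],[11,20],[22,0]]
[[3,20],[7,0],[11,20],[22,0]]
[[3,20],[7,0],[11,20],[22,2],[27,0]]
[[1,2],[3,20],[7,2],[11,20],[22,2],[27,0]]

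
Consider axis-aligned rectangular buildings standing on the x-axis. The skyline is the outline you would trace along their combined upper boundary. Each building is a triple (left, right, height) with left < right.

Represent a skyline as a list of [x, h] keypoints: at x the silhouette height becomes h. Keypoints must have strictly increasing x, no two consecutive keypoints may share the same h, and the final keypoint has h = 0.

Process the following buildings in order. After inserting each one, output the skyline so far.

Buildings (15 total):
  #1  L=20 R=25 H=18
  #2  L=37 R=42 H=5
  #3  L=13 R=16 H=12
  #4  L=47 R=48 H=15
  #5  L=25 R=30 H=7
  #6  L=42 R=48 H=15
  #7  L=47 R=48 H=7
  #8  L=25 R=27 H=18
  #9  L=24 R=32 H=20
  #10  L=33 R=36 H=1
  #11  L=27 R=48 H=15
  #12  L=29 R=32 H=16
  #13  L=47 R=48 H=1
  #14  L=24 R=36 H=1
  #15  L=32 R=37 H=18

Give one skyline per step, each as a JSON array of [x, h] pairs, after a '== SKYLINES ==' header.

== SKYLINES ==
[[20,18],[25,0]]
[[20,18],[25,0],[37,5],[42,0]]
[[13,12],[16,0],[20,18],[25,0],[37,5],[42,0]]
[[13,12],[16,0],[20,18],[25,0],[37,5],[42,0],[47,15],[48,0]]
[[13,12],[16,0],[20,18],[25,7],[30,0],[37,5],[42,0],[47,15],[48,0]]
[[13,12],[16,0],[20,18],[25,7],[30,0],[37,5],[42,15],[48,0]]
[[13,12],[16,0],[20,18],[25,7],[30,0],[37,5],[42,15],[48,0]]
[[13,12],[16,0],[20,18],[27,7],[30,0],[37,5],[42,15],[48,0]]
[[13,12],[16,0],[20,18],[24,20],[32,0],[37,5],[42,15],[48,0]]
[[13,12],[16,0],[20,18],[24,20],[32,0],[33,1],[36,0],[37,5],[42,15],[48,0]]
[[13,12],[16,0],[20,18],[24,20],[32,15],[48,0]]
[[13,12],[16,0],[20,18],[24,20],[32,15],[48,0]]
[[13,12],[16,0],[20,18],[24,20],[32,15],[48,0]]
[[13,12],[16,0],[20,18],[24,20],[32,15],[48,0]]
[[13,12],[16,0],[20,18],[24,20],[32,18],[37,15],[48,0]]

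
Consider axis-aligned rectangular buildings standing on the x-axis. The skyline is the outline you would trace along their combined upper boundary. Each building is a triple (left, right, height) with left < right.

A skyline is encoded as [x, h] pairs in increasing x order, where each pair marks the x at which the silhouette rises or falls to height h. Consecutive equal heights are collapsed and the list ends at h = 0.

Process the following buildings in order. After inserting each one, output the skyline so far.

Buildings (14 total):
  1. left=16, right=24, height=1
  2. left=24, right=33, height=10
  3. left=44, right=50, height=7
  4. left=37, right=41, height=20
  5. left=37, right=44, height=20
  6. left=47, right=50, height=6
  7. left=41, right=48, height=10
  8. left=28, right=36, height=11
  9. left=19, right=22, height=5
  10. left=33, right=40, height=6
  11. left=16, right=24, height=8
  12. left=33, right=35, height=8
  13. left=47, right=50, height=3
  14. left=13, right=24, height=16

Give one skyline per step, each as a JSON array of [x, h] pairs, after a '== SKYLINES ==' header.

== SKYLINES ==
[[16,1],[24,0]]
[[16,1],[24,10],[33,0]]
[[16,1],[24,10],[33,0],[44,7],[50,0]]
[[16,1],[24,10],[33,0],[37,20],[41,0],[44,7],[50,0]]
[[16,1],[24,10],[33,0],[37,20],[44,7],[50,0]]
[[16,1],[24,10],[33,0],[37,20],[44,7],[50,0]]
[[16,1],[24,10],[33,0],[37,20],[44,10],[48,7],[50,0]]
[[16,1],[24,10],[28,11],[36,0],[37,20],[44,10],[48,7],[50,0]]
[[16,1],[19,5],[22,1],[24,10],[28,11],[36,0],[37,20],[44,10],[48,7],[50,0]]
[[16,1],[19,5],[22,1],[24,10],[28,11],[36,6],[37,20],[44,10],[48,7],[50,0]]
[[16,8],[24,10],[28,11],[36,6],[37,20],[44,10],[48,7],[50,0]]
[[16,8],[24,10],[28,11],[36,6],[37,20],[44,10],[48,7],[50,0]]
[[16,8],[24,10],[28,11],[36,6],[37,20],[44,10],[48,7],[50,0]]
[[13,16],[24,10],[28,11],[36,6],[37,20],[44,10],[48,7],[50,0]]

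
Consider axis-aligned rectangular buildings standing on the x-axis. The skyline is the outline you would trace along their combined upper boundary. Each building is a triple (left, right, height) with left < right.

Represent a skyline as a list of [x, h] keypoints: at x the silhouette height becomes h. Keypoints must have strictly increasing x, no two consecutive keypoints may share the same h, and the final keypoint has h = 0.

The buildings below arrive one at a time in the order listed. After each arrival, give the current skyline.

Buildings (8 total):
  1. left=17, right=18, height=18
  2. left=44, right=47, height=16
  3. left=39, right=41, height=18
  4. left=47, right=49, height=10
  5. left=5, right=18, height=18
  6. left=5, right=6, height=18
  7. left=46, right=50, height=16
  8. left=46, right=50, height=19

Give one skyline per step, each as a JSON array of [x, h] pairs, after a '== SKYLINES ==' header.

== SKYLINES ==
[[17,18],[18,0]]
[[17,18],[18,0],[44,16],[47,0]]
[[17,18],[18,0],[39,18],[41,0],[44,16],[47,0]]
[[17,18],[18,0],[39,18],[41,0],[44,16],[47,10],[49,0]]
[[5,18],[18,0],[39,18],[41,0],[44,16],[47,10],[49,0]]
[[5,18],[18,0],[39,18],[41,0],[44,16],[47,10],[49,0]]
[[5,18],[18,0],[39,18],[41,0],[44,16],[50,0]]
[[5,18],[18,0],[39,18],[41,0],[44,16],[46,19],[50,0]]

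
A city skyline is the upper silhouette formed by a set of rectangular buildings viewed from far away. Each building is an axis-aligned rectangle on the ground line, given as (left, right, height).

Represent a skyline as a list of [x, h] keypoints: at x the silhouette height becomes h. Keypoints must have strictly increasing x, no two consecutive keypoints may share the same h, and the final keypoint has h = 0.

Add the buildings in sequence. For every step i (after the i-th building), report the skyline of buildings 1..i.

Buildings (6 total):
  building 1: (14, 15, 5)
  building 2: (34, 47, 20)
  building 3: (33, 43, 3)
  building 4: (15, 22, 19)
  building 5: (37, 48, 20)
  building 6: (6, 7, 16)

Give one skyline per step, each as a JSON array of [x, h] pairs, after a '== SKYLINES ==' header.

== SKYLINES ==
[[14,5],[15,0]]
[[14,5],[15,0],[34,20],[47,0]]
[[14,5],[15,0],[33,3],[34,20],[47,0]]
[[14,5],[15,19],[22,0],[33,3],[34,20],[47,0]]
[[14,5],[15,19],[22,0],[33,3],[34,20],[48,0]]
[[6,16],[7,0],[14,5],[15,19],[22,0],[33,3],[34,20],[48,0]]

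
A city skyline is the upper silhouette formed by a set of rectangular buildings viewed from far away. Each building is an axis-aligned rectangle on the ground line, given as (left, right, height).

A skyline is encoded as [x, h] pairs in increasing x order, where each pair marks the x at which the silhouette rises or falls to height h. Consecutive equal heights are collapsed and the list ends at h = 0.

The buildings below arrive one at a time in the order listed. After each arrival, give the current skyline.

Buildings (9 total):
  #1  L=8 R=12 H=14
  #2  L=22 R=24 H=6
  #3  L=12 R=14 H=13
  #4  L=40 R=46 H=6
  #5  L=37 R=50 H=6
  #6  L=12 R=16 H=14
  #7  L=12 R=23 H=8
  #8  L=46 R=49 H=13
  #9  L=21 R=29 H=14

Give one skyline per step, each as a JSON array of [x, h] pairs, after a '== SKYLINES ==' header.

== SKYLINES ==
[[8,14],[12,0]]
[[8,14],[12,0],[22,6],[24,0]]
[[8,14],[12,13],[14,0],[22,6],[24,0]]
[[8,14],[12,13],[14,0],[22,6],[24,0],[40,6],[46,0]]
[[8,14],[12,13],[14,0],[22,6],[24,0],[37,6],[50,0]]
[[8,14],[16,0],[22,6],[24,0],[37,6],[50,0]]
[[8,14],[16,8],[23,6],[24,0],[37,6],[50,0]]
[[8,14],[16,8],[23,6],[24,0],[37,6],[46,13],[49,6],[50,0]]
[[8,14],[16,8],[21,14],[29,0],[37,6],[46,13],[49,6],[50,0]]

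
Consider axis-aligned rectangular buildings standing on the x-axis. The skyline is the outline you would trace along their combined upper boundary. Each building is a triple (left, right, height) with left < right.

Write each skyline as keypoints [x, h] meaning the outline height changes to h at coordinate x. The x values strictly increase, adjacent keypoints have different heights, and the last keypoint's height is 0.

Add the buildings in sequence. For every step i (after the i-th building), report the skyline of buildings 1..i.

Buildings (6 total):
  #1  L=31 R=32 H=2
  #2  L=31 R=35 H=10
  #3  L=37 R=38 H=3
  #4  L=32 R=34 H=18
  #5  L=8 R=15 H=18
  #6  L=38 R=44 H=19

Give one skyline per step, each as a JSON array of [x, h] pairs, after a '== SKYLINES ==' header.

== SKYLINES ==
[[31,2],[32,0]]
[[31,10],[35,0]]
[[31,10],[35,0],[37,3],[38,0]]
[[31,10],[32,18],[34,10],[35,0],[37,3],[38,0]]
[[8,18],[15,0],[31,10],[32,18],[34,10],[35,0],[37,3],[38,0]]
[[8,18],[15,0],[31,10],[32,18],[34,10],[35,0],[37,3],[38,19],[44,0]]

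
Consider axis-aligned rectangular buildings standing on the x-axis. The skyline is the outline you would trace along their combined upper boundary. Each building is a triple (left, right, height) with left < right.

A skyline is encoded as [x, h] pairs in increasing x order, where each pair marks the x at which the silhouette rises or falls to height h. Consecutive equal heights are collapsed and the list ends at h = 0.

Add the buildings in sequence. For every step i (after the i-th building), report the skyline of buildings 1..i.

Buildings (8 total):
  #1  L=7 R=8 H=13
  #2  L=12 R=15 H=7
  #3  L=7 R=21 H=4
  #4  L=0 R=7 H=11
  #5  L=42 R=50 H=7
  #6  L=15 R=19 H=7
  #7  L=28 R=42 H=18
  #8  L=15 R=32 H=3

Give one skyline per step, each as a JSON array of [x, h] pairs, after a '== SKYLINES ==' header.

== SKYLINES ==
[[7,13],[8,0]]
[[7,13],[8,0],[12,7],[15,0]]
[[7,13],[8,4],[12,7],[15,4],[21,0]]
[[0,11],[7,13],[8,4],[12,7],[15,4],[21,0]]
[[0,11],[7,13],[8,4],[12,7],[15,4],[21,0],[42,7],[50,0]]
[[0,11],[7,13],[8,4],[12,7],[19,4],[21,0],[42,7],[50,0]]
[[0,11],[7,13],[8,4],[12,7],[19,4],[21,0],[28,18],[42,7],[50,0]]
[[0,11],[7,13],[8,4],[12,7],[19,4],[21,3],[28,18],[42,7],[50,0]]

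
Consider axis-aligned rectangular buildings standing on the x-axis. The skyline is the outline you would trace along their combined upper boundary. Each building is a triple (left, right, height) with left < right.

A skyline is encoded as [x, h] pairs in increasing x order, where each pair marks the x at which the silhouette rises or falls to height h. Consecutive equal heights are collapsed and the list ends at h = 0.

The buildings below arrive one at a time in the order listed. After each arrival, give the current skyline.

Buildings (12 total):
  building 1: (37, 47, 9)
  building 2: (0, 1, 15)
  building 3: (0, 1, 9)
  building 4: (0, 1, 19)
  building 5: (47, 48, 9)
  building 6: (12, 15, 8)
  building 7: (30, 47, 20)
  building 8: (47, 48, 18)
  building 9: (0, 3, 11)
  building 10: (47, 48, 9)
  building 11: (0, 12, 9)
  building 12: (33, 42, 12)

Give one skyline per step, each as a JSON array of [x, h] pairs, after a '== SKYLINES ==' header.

== SKYLINES ==
[[37,9],[47,0]]
[[0,15],[1,0],[37,9],[47,0]]
[[0,15],[1,0],[37,9],[47,0]]
[[0,19],[1,0],[37,9],[47,0]]
[[0,19],[1,0],[37,9],[48,0]]
[[0,19],[1,0],[12,8],[15,0],[37,9],[48,0]]
[[0,19],[1,0],[12,8],[15,0],[30,20],[47,9],[48,0]]
[[0,19],[1,0],[12,8],[15,0],[30,20],[47,18],[48,0]]
[[0,19],[1,11],[3,0],[12,8],[15,0],[30,20],[47,18],[48,0]]
[[0,19],[1,11],[3,0],[12,8],[15,0],[30,20],[47,18],[48,0]]
[[0,19],[1,11],[3,9],[12,8],[15,0],[30,20],[47,18],[48,0]]
[[0,19],[1,11],[3,9],[12,8],[15,0],[30,20],[47,18],[48,0]]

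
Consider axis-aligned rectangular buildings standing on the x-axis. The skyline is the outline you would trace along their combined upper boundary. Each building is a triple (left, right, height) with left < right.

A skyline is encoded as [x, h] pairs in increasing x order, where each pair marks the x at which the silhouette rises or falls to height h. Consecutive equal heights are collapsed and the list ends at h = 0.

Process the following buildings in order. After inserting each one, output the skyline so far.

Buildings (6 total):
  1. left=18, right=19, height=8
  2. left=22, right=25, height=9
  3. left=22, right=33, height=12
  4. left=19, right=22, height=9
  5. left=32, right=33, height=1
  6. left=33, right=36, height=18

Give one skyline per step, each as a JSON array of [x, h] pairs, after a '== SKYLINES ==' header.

== SKYLINES ==
[[18,8],[19,0]]
[[18,8],[19,0],[22,9],[25,0]]
[[18,8],[19,0],[22,12],[33,0]]
[[18,8],[19,9],[22,12],[33,0]]
[[18,8],[19,9],[22,12],[33,0]]
[[18,8],[19,9],[22,12],[33,18],[36,0]]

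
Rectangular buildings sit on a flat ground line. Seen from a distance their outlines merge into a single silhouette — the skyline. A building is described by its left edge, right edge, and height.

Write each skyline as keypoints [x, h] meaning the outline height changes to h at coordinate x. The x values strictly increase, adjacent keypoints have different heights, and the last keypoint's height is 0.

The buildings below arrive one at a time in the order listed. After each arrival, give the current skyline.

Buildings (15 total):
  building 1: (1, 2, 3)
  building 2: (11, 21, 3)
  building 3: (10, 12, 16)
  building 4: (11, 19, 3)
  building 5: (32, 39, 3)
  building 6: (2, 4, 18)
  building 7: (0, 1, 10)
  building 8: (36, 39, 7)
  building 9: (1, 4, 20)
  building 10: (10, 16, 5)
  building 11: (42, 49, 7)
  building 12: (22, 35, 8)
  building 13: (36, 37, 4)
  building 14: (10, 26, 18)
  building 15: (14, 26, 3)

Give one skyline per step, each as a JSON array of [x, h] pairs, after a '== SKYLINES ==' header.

== SKYLINES ==
[[1,3],[2,0]]
[[1,3],[2,0],[11,3],[21,0]]
[[1,3],[2,0],[10,16],[12,3],[21,0]]
[[1,3],[2,0],[10,16],[12,3],[21,0]]
[[1,3],[2,0],[10,16],[12,3],[21,0],[32,3],[39,0]]
[[1,3],[2,18],[4,0],[10,16],[12,3],[21,0],[32,3],[39,0]]
[[0,10],[1,3],[2,18],[4,0],[10,16],[12,3],[21,0],[32,3],[39,0]]
[[0,10],[1,3],[2,18],[4,0],[10,16],[12,3],[21,0],[32,3],[36,7],[39,0]]
[[0,10],[1,20],[4,0],[10,16],[12,3],[21,0],[32,3],[36,7],[39,0]]
[[0,10],[1,20],[4,0],[10,16],[12,5],[16,3],[21,0],[32,3],[36,7],[39,0]]
[[0,10],[1,20],[4,0],[10,16],[12,5],[16,3],[21,0],[32,3],[36,7],[39,0],[42,7],[49,0]]
[[0,10],[1,20],[4,0],[10,16],[12,5],[16,3],[21,0],[22,8],[35,3],[36,7],[39,0],[42,7],[49,0]]
[[0,10],[1,20],[4,0],[10,16],[12,5],[16,3],[21,0],[22,8],[35,3],[36,7],[39,0],[42,7],[49,0]]
[[0,10],[1,20],[4,0],[10,18],[26,8],[35,3],[36,7],[39,0],[42,7],[49,0]]
[[0,10],[1,20],[4,0],[10,18],[26,8],[35,3],[36,7],[39,0],[42,7],[49,0]]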